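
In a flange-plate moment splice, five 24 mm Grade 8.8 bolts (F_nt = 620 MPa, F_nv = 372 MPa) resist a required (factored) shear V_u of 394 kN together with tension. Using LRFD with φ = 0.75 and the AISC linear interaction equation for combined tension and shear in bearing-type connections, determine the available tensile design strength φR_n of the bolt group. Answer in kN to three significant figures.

711 kN

A_b = π·24²/4 = 452.4 mm²; f_rv = 394 × 1000 / (5 × 452.4) = 174.2 MPa.
F'_nt = 1.3 F_nt − (F_nt / φF_nv) f_rv = 1.3·620 − (620/(0.75·372))·174.2 = 418.9 MPa, capped at F_nt → F'_nt = 418.9 MPa.
R_n = F'_nt · A_b · n = 418.9 × 452.4 × 5 / 1000 = 947.6 kN.
Design strength φR_n = 0.75 × 947.6 = 711 kN.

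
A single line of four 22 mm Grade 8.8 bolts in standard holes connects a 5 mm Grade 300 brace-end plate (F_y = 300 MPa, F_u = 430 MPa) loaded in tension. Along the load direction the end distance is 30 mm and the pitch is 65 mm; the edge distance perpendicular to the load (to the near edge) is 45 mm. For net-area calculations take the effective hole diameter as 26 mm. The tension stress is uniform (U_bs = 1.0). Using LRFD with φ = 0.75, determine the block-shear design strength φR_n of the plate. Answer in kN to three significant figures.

Shear plane L_v = 30 + 3·65 = 225 mm; A_gv = 225 × 5 = 1125 mm².
A_nv = (225 − 3.5·26) × 5 = 670 mm².
A_nt = (45 − 0.5·26) × 5 = 160 mm².
0.6 F_u A_nv = 172.9 kN; 0.6 F_y A_gv = 202.5 kN → shear rupture governs the shear term.
R_n = 172.9 + 1.0 × 430 × 160 / 1000 = 241.7 kN.
Design strength φR_n = 0.75 × 241.7 = 181 kN.

181 kN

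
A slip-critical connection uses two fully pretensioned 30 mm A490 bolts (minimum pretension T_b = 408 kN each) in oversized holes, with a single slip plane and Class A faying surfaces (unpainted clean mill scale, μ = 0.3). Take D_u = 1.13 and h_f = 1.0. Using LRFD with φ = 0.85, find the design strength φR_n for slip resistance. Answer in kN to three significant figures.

235 kN

R_n = μ · D_u · h_f · T_b · n_s · n_b = 0.3 × 1.13 × 1.0 × 408 × 1 × 2 = 276.6 kN.
Design strength φR_n = 0.85 × 276.6 = 235 kN.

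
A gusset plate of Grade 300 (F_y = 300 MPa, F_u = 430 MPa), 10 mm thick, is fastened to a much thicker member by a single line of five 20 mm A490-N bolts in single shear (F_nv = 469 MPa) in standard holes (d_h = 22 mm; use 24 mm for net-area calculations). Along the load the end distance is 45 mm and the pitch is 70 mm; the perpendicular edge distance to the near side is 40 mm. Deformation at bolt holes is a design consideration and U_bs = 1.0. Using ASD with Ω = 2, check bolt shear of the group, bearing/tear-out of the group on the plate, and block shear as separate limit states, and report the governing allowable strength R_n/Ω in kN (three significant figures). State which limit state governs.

340 kN (block shear governs)

Bolt shear: A_b = π·20²/4 = 314.2 mm²; R_n = 469 × 314.2 × 5 × 1 / 1000 = 736.7 kN → 736.7 / 2 = 368 kN.
Bearing: edge l_c = 34, r_n = 175.4 kN; interior l_c = 48, r_n = 206.4 kN; R_n = 175.4 + 4·206.4 = 1001 kN → 501 kN.
Block shear: A_gv = 3250, A_nv = 2170, A_nt = 280 mm²; R_n = min(0.6F_uA_nv, 0.6F_yA_gv) + U_bs·F_u·A_nt = 680.3 kN → 340 kN.
Block shear governs: 340 kN.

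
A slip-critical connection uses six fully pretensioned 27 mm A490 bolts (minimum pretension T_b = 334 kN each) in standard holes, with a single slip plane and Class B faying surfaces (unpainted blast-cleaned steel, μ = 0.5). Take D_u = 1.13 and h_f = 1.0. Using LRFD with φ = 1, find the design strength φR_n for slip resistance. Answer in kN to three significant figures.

R_n = μ · D_u · h_f · T_b · n_s · n_b = 0.5 × 1.13 × 1.0 × 334 × 1 × 6 = 1132 kN.
Design strength φR_n = 1 × 1132 = 1130 kN.

1130 kN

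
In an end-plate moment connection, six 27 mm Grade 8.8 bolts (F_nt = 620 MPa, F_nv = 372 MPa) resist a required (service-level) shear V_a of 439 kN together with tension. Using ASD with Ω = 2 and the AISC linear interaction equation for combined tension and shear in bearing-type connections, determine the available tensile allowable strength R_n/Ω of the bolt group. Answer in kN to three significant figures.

A_b = π·27²/4 = 572.6 mm²; f_rv = 439 × 1000 / (6 × 572.6) = 127.8 MPa.
F'_nt = 1.3 F_nt − (Ω F_nt / F_nv) f_rv = 1.3·620 − (2·620/372)·127.8 = 380 MPa, capped at F_nt → F'_nt = 380 MPa.
R_n = F'_nt · A_b · n = 380 × 572.6 × 6 / 1000 = 1306 kN.
Allowable strength R_n/Ω = 1306 / 2 = 653 kN.

653 kN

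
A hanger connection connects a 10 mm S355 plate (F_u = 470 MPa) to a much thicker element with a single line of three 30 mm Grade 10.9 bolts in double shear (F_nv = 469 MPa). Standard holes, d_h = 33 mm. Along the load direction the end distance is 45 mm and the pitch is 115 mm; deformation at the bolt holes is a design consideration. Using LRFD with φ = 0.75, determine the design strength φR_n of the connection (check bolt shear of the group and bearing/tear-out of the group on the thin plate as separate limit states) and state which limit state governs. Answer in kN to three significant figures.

Bolt shear: A_b = π·30²/4 = 706.9 mm²; R_n = 469 × 706.9 × 3 × 2 / 1000 = 1989 kN → 0.75 × 1989 = 1490 kN.
Bearing (1.2 l_c t F_u ≤ 2.4 d t F_u): upper limit = 2.4·30·10·470 / 1000 = 338.4 kN.
  Edge l_c = 45 − 33/2 = 28.5 → r_n = 160.7 kN; interior l_c = 115 − 33 = 82 → r_n = 338.4 kN.
  R_n,bearing = 1·160.7 + 2·338.4 = 837.5 kN → 0.75 × 837.5 = 628 kN.
Bearing governs: 628 kN.

628 kN (bearing governs)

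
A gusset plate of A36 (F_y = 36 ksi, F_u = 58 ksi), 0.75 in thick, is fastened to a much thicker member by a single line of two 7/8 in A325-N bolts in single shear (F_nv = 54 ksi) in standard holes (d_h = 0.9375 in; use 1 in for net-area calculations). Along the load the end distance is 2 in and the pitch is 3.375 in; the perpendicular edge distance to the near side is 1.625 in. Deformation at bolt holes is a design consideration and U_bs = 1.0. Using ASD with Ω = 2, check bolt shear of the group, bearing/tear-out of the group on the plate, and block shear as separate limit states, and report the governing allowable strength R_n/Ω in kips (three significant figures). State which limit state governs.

32.5 kips (bolt shear governs)

Bolt shear: A_b = π·0.875²/4 = 0.6013 in²; R_n = 54 × 0.6013 × 2 × 1 = 64.94 kips → 64.94 / 2 = 32.5 kips.
Bearing: edge l_c = 1.531, r_n = 79.93 kips; interior l_c = 2.438, r_n = 91.35 kips; R_n = 79.93 + 1·91.35 = 171.3 kips → 85.6 kips.
Block shear: A_gv = 4.031, A_nv = 2.906, A_nt = 0.8438 in²; R_n = min(0.6F_uA_nv, 0.6F_yA_gv) + U_bs·F_u·A_nt = 136 kips → 68 kips.
Bolt shear governs: 32.5 kips.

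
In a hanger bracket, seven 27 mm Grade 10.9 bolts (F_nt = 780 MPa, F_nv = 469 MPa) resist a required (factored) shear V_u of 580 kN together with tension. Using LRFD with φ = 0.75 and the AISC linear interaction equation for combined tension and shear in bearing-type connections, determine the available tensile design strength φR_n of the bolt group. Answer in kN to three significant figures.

A_b = π·27²/4 = 572.6 mm²; f_rv = 580 × 1000 / (7 × 572.6) = 144.7 MPa.
F'_nt = 1.3 F_nt − (F_nt / φF_nv) f_rv = 1.3·780 − (780/(0.75·469))·144.7 = 693.1 MPa, capped at F_nt → F'_nt = 693.1 MPa.
R_n = F'_nt · A_b · n = 693.1 × 572.6 × 7 / 1000 = 2778 kN.
Design strength φR_n = 0.75 × 2778 = 2080 kN.

2080 kN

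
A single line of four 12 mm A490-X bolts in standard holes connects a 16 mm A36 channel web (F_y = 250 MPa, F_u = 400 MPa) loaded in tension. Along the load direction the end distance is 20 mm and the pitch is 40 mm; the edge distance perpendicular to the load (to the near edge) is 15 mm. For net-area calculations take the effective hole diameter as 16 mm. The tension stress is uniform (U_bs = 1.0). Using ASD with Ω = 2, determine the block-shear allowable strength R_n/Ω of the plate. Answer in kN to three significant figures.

Shear plane L_v = 20 + 3·40 = 140 mm; A_gv = 140 × 16 = 2240 mm².
A_nv = (140 − 3.5·16) × 16 = 1344 mm².
A_nt = (15 − 0.5·16) × 16 = 112 mm².
0.6 F_u A_nv = 322.6 kN; 0.6 F_y A_gv = 336 kN → shear rupture governs the shear term.
R_n = 322.6 + 1.0 × 400 × 112 / 1000 = 367.4 kN.
Allowable strength R_n/Ω = 367.4 / 2 = 184 kN.

184 kN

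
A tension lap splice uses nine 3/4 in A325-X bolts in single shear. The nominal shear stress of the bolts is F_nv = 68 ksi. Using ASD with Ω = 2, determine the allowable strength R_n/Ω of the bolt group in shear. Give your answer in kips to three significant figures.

135 kips

A_b = π × 0.75² / 4 = 0.4418 in².
R_n = F_nv · A_b · n · n_s = 68 × 0.4418 × 9 × 1 = 270.4 kips.
Allowable strength R_n/Ω = 270.4 / 2 = 135 kips.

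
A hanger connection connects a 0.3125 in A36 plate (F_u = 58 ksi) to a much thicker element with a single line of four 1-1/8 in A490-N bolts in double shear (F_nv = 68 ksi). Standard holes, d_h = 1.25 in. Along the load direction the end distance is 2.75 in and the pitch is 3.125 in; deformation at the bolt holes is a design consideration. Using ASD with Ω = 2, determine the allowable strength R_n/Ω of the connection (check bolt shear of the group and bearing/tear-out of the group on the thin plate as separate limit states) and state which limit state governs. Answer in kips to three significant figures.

84.3 kips (bearing governs)

Bolt shear: A_b = π·1.125²/4 = 0.994 in²; R_n = 68 × 0.994 × 4 × 2 = 540.7 kips → 540.7 / 2 = 270 kips.
Bearing (1.2 l_c t F_u ≤ 2.4 d t F_u): upper limit = 2.4·1.125·0.3125·58 = 48.94 kips.
  Edge l_c = 2.75 − 1.25/2 = 2.125 → r_n = 46.22 kips; interior l_c = 3.125 − 1.25 = 1.875 → r_n = 40.78 kips.
  R_n,bearing = 1·46.22 + 3·40.78 = 168.6 kips → 168.6 / 2 = 84.3 kips.
Bearing governs: 84.3 kips.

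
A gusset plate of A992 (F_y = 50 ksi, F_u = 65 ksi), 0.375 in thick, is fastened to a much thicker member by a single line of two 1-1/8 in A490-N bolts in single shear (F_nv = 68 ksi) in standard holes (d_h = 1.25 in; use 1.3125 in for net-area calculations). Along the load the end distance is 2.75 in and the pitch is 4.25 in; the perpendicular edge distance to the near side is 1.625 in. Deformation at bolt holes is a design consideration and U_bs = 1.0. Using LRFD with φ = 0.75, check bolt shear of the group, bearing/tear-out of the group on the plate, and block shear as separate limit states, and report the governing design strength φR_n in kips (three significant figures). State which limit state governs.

Bolt shear: A_b = π·1.125²/4 = 0.994 in²; R_n = 68 × 0.994 × 2 × 1 = 135.2 kips → 0.75 × 135.2 = 101 kips.
Bearing: edge l_c = 2.125, r_n = 62.16 kips; interior l_c = 3, r_n = 65.81 kips; R_n = 62.16 + 1·65.81 = 128 kips → 96 kips.
Block shear: A_gv = 2.625, A_nv = 1.887, A_nt = 0.3633 in²; R_n = min(0.6F_uA_nv, 0.6F_yA_gv) + U_bs·F_u·A_nt = 97.2 kips → 72.9 kips.
Block shear governs: 72.9 kips.

72.9 kips (block shear governs)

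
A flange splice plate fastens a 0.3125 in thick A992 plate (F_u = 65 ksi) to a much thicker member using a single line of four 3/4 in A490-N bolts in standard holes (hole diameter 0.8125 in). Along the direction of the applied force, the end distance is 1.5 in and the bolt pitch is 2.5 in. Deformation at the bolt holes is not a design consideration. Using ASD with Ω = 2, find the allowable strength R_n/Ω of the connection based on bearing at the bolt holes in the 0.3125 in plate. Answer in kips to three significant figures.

85.2 kips

Per bolt r_n = 1.5 l_c t F_u ≤ 3.0 d t F_u; upper limit = 3.0 × 0.75 × 0.3125 × 65 = 45.7 kips.
Edge bolt: l_c = 1.5 − 0.8125/2 = 1.094 in → 1.5 × 1.094 × 0.3125 × 65 = 33.33 → r_n = 33.33 kips.
Interior bolts: l_c = 2.5 − 0.8125 = 1.688 in → 1.5 × 1.688 × 0.3125 × 65 = 51.42 → r_n = 45.7 kips.
R_n = 1 × 33.33 + 3 × 45.7 = 170.4 kips.
Allowable strength R_n/Ω = 170.4 / 2 = 85.2 kips.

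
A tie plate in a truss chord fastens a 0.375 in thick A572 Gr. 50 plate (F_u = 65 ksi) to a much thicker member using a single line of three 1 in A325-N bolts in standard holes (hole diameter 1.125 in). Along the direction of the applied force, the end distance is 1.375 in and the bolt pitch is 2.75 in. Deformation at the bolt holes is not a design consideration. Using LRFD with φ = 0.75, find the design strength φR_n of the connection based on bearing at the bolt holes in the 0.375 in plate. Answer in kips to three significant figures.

Per bolt r_n = 1.5 l_c t F_u ≤ 3.0 d t F_u; upper limit = 3.0 × 1 × 0.375 × 65 = 73.12 kips.
Edge bolt: l_c = 1.375 − 1.125/2 = 0.8125 in → 1.5 × 0.8125 × 0.375 × 65 = 29.71 → r_n = 29.71 kips.
Interior bolts: l_c = 2.75 − 1.125 = 1.625 in → 1.5 × 1.625 × 0.375 × 65 = 59.41 → r_n = 59.41 kips.
R_n = 1 × 29.71 + 2 × 59.41 = 148.5 kips.
Design strength φR_n = 0.75 × 148.5 = 111 kips.

111 kips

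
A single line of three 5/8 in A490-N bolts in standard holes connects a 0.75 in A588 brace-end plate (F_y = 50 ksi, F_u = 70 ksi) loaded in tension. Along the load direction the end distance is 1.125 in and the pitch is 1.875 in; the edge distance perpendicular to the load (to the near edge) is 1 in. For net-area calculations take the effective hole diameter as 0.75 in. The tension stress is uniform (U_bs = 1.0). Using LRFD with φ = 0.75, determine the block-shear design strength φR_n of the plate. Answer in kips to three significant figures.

Shear plane L_v = 1.125 + 2·1.875 = 4.875 in; A_gv = 4.875 × 0.75 = 3.656 in².
A_nv = (4.875 − 2.5·0.75) × 0.75 = 2.25 in².
A_nt = (1 − 0.5·0.75) × 0.75 = 0.4688 in².
0.6 F_u A_nv = 94.5 kips; 0.6 F_y A_gv = 109.7 kips → shear rupture governs the shear term.
R_n = 94.5 + 1.0 × 70 × 0.4688 = 127.3 kips.
Design strength φR_n = 0.75 × 127.3 = 95.5 kips.

95.5 kips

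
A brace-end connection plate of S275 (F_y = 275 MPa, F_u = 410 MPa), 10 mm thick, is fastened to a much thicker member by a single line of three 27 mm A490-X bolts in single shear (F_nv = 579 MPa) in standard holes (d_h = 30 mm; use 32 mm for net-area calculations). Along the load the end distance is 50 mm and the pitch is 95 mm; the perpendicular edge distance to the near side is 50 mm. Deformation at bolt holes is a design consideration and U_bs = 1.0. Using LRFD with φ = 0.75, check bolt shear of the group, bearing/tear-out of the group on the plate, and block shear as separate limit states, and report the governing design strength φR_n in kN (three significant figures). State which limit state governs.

Bolt shear: A_b = π·27²/4 = 572.6 mm²; R_n = 579 × 572.6 × 3 × 1 / 1000 = 994.5 kN → 0.75 × 994.5 = 746 kN.
Bearing: edge l_c = 35, r_n = 172.2 kN; interior l_c = 65, r_n = 265.7 kN; R_n = 172.2 + 2·265.7 = 703.6 kN → 528 kN.
Block shear: A_gv = 2400, A_nv = 1600, A_nt = 340 mm²; R_n = min(0.6F_uA_nv, 0.6F_yA_gv) + U_bs·F_u·A_nt = 533 kN → 400 kN.
Block shear governs: 400 kN.

400 kN (block shear governs)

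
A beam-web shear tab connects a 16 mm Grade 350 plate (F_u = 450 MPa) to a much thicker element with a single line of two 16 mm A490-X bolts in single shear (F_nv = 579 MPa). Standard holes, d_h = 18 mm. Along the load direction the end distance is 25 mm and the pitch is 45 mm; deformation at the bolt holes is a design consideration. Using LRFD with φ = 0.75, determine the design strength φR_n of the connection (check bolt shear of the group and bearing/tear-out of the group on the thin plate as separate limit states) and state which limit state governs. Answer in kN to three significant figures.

Bolt shear: A_b = π·16²/4 = 201.1 mm²; R_n = 579 × 201.1 × 2 × 1 / 1000 = 232.8 kN → 0.75 × 232.8 = 175 kN.
Bearing (1.2 l_c t F_u ≤ 2.4 d t F_u): upper limit = 2.4·16·16·450 / 1000 = 276.5 kN.
  Edge l_c = 25 − 18/2 = 16 → r_n = 138.2 kN; interior l_c = 45 − 18 = 27 → r_n = 233.3 kN.
  R_n,bearing = 1·138.2 + 1·233.3 = 371.5 kN → 0.75 × 371.5 = 279 kN.
Bolt shear governs: 175 kN.

175 kN (bolt shear governs)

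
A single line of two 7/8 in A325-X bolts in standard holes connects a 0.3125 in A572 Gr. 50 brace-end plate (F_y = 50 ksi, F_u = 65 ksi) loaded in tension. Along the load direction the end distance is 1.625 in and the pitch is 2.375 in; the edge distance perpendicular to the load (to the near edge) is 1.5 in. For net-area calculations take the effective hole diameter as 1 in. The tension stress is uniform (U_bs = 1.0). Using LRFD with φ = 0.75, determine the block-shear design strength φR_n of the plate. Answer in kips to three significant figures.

38.1 kips

Shear plane L_v = 1.625 + 1·2.375 = 4 in; A_gv = 4 × 0.3125 = 1.25 in².
A_nv = (4 − 1.5·1) × 0.3125 = 0.7812 in².
A_nt = (1.5 − 0.5·1) × 0.3125 = 0.3125 in².
0.6 F_u A_nv = 30.47 kips; 0.6 F_y A_gv = 37.5 kips → shear rupture governs the shear term.
R_n = 30.47 + 1.0 × 65 × 0.3125 = 50.78 kips.
Design strength φR_n = 0.75 × 50.78 = 38.1 kips.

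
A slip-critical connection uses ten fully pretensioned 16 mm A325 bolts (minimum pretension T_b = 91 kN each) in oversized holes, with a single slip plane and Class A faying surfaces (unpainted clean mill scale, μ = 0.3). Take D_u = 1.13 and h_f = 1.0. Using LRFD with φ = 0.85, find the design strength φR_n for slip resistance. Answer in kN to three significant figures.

R_n = μ · D_u · h_f · T_b · n_s · n_b = 0.3 × 1.13 × 1.0 × 91 × 1 × 10 = 308.5 kN.
Design strength φR_n = 0.85 × 308.5 = 262 kN.

262 kN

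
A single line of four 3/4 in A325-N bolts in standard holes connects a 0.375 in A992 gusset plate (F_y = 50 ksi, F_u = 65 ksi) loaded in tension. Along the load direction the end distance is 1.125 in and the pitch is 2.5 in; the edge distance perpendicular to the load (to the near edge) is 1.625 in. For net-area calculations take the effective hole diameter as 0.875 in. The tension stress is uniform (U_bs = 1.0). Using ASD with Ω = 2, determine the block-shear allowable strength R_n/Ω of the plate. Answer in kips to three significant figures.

55.1 kips

Shear plane L_v = 1.125 + 3·2.5 = 8.625 in; A_gv = 8.625 × 0.375 = 3.234 in².
A_nv = (8.625 − 3.5·0.875) × 0.375 = 2.086 in².
A_nt = (1.625 − 0.5·0.875) × 0.375 = 0.4453 in².
0.6 F_u A_nv = 81.35 kips; 0.6 F_y A_gv = 97.03 kips → shear rupture governs the shear term.
R_n = 81.35 + 1.0 × 65 × 0.4453 = 110.3 kips.
Allowable strength R_n/Ω = 110.3 / 2 = 55.1 kips.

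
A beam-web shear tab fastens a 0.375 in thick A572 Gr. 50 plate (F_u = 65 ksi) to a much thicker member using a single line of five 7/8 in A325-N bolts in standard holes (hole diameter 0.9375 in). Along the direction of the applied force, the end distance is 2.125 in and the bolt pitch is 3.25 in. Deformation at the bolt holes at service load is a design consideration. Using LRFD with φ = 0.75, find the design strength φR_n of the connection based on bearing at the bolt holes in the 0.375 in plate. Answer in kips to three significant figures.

Per bolt r_n = 1.2 l_c t F_u ≤ 2.4 d t F_u; upper limit = 2.4 × 0.875 × 0.375 × 65 = 51.19 kips.
Edge bolt: l_c = 2.125 − 0.9375/2 = 1.656 in → 1.2 × 1.656 × 0.375 × 65 = 48.45 → r_n = 48.45 kips.
Interior bolts: l_c = 3.25 − 0.9375 = 2.312 in → 1.2 × 2.312 × 0.375 × 65 = 67.64 → r_n = 51.19 kips.
R_n = 1 × 48.45 + 4 × 51.19 = 253.2 kips.
Design strength φR_n = 0.75 × 253.2 = 190 kips.

190 kips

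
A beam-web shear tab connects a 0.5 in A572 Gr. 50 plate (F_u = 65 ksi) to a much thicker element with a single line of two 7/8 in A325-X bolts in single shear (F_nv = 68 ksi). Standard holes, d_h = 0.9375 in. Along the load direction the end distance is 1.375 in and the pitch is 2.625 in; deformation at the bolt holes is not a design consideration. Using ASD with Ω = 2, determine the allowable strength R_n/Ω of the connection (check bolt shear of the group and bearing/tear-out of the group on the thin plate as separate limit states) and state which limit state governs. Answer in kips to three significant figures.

Bolt shear: A_b = π·0.875²/4 = 0.6013 in²; R_n = 68 × 0.6013 × 2 × 1 = 81.78 kips → 81.78 / 2 = 40.9 kips.
Bearing (1.5 l_c t F_u ≤ 3.0 d t F_u): upper limit = 3.0·0.875·0.5·65 = 85.31 kips.
  Edge l_c = 1.375 − 0.9375/2 = 0.9062 → r_n = 44.18 kips; interior l_c = 2.625 − 0.9375 = 1.688 → r_n = 82.27 kips.
  R_n,bearing = 1·44.18 + 1·82.27 = 126.4 kips → 126.4 / 2 = 63.2 kips.
Bolt shear governs: 40.9 kips.

40.9 kips (bolt shear governs)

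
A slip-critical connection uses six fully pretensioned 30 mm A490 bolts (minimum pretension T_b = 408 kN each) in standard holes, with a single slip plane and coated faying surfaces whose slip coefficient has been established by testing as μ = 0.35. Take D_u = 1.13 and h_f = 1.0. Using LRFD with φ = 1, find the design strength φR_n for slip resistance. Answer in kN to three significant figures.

968 kN

R_n = μ · D_u · h_f · T_b · n_s · n_b = 0.35 × 1.13 × 1.0 × 408 × 1 × 6 = 968.2 kN.
Design strength φR_n = 1 × 968.2 = 968 kN.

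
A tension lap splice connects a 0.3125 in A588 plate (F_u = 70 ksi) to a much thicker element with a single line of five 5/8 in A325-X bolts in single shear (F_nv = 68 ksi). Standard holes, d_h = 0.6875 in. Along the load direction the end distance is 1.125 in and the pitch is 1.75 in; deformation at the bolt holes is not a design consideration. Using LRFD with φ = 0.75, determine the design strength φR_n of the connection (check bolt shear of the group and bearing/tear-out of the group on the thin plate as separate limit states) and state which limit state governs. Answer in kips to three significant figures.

78.2 kips (bolt shear governs)

Bolt shear: A_b = π·0.625²/4 = 0.3068 in²; R_n = 68 × 0.3068 × 5 × 1 = 104.3 kips → 0.75 × 104.3 = 78.2 kips.
Bearing (1.5 l_c t F_u ≤ 3.0 d t F_u): upper limit = 3.0·0.625·0.3125·70 = 41.02 kips.
  Edge l_c = 1.125 − 0.6875/2 = 0.7812 → r_n = 25.63 kips; interior l_c = 1.75 − 0.6875 = 1.062 → r_n = 34.86 kips.
  R_n,bearing = 1·25.63 + 4·34.86 = 165.1 kips → 0.75 × 165.1 = 124 kips.
Bolt shear governs: 78.2 kips.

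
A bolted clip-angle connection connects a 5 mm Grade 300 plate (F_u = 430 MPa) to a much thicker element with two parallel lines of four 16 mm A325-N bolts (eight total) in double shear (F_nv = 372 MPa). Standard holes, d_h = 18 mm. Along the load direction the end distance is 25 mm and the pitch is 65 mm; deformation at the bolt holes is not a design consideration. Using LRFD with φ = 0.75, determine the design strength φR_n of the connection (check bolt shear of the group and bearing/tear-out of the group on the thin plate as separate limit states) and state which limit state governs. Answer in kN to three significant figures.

542 kN (bearing governs)

Bolt shear: A_b = π·16²/4 = 201.1 mm²; R_n = 372 × 201.1 × 8 × 2 / 1000 = 1197 kN → 0.75 × 1197 = 898 kN.
Bearing (1.5 l_c t F_u ≤ 3.0 d t F_u): upper limit = 3.0·16·5·430 / 1000 = 103.2 kN.
  Edge l_c = 25 − 18/2 = 16 → r_n = 51.6 kN; interior l_c = 65 − 18 = 47 → r_n = 103.2 kN.
  R_n,bearing = 2·51.6 + 6·103.2 = 722.4 kN → 0.75 × 722.4 = 542 kN.
Bearing governs: 542 kN.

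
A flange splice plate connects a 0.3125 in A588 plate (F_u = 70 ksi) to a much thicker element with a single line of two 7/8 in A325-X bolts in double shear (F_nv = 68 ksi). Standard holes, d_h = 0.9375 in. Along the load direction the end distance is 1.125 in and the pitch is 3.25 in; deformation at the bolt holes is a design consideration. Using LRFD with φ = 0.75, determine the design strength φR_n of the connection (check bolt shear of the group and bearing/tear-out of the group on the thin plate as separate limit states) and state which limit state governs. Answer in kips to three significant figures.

Bolt shear: A_b = π·0.875²/4 = 0.6013 in²; R_n = 68 × 0.6013 × 2 × 2 = 163.6 kips → 0.75 × 163.6 = 123 kips.
Bearing (1.2 l_c t F_u ≤ 2.4 d t F_u): upper limit = 2.4·0.875·0.3125·70 = 45.94 kips.
  Edge l_c = 1.125 − 0.9375/2 = 0.6562 → r_n = 17.23 kips; interior l_c = 3.25 − 0.9375 = 2.312 → r_n = 45.94 kips.
  R_n,bearing = 1·17.23 + 1·45.94 = 63.16 kips → 0.75 × 63.16 = 47.4 kips.
Bearing governs: 47.4 kips.

47.4 kips (bearing governs)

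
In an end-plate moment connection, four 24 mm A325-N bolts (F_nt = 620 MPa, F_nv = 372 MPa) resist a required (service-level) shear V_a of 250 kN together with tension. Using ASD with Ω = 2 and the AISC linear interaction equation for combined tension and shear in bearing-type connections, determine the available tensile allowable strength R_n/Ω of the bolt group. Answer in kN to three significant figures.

A_b = π·24²/4 = 452.4 mm²; f_rv = 250 × 1000 / (4 × 452.4) = 138.2 MPa.
F'_nt = 1.3 F_nt − (Ω F_nt / F_nv) f_rv = 1.3·620 − (2·620/372)·138.2 = 345.5 MPa, capped at F_nt → F'_nt = 345.5 MPa.
R_n = F'_nt · A_b · n = 345.5 × 452.4 × 4 / 1000 = 625.2 kN.
Allowable strength R_n/Ω = 625.2 / 2 = 313 kN.

313 kN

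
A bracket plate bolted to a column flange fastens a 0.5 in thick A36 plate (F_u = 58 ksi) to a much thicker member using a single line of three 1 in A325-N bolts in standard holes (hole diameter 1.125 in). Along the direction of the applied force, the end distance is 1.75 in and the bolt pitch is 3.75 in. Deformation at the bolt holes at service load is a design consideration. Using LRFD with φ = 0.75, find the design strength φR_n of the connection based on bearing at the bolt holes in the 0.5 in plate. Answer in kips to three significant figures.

Per bolt r_n = 1.2 l_c t F_u ≤ 2.4 d t F_u; upper limit = 2.4 × 1 × 0.5 × 58 = 69.6 kips.
Edge bolt: l_c = 1.75 − 1.125/2 = 1.188 in → 1.2 × 1.188 × 0.5 × 58 = 41.33 → r_n = 41.33 kips.
Interior bolts: l_c = 3.75 − 1.125 = 2.625 in → 1.2 × 2.625 × 0.5 × 58 = 91.35 → r_n = 69.6 kips.
R_n = 1 × 41.33 + 2 × 69.6 = 180.5 kips.
Design strength φR_n = 0.75 × 180.5 = 135 kips.

135 kips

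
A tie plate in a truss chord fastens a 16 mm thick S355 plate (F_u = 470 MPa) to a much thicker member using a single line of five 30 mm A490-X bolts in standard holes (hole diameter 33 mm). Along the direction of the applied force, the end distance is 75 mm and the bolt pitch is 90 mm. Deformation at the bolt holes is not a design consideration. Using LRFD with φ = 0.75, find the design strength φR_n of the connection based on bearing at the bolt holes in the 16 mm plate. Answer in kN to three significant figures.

2420 kN

Per bolt r_n = 1.5 l_c t F_u ≤ 3.0 d t F_u; upper limit = 3.0 × 30 × 16 × 470 / 1000 = 676.8 kN.
Edge bolt: l_c = 75 − 33/2 = 58.5 mm → 1.5 × 58.5 × 16 × 470 / 1000 = 659.9 → r_n = 659.9 kN.
Interior bolts: l_c = 90 − 33 = 57 mm → 1.5 × 57 × 16 × 470 / 1000 = 643 → r_n = 643 kN.
R_n = 1 × 659.9 + 4 × 643 = 3232 kN.
Design strength φR_n = 0.75 × 3232 = 2420 kN.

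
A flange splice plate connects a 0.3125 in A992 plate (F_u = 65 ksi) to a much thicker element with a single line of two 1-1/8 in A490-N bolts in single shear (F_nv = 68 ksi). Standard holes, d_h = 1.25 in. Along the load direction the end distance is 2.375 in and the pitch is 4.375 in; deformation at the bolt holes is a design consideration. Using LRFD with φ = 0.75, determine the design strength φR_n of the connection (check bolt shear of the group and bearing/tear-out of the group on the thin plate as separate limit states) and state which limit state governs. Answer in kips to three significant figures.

73.1 kips (bearing governs)

Bolt shear: A_b = π·1.125²/4 = 0.994 in²; R_n = 68 × 0.994 × 2 × 1 = 135.2 kips → 0.75 × 135.2 = 101 kips.
Bearing (1.2 l_c t F_u ≤ 2.4 d t F_u): upper limit = 2.4·1.125·0.3125·65 = 54.84 kips.
  Edge l_c = 2.375 − 1.25/2 = 1.75 → r_n = 42.66 kips; interior l_c = 4.375 − 1.25 = 3.125 → r_n = 54.84 kips.
  R_n,bearing = 1·42.66 + 1·54.84 = 97.5 kips → 0.75 × 97.5 = 73.1 kips.
Bearing governs: 73.1 kips.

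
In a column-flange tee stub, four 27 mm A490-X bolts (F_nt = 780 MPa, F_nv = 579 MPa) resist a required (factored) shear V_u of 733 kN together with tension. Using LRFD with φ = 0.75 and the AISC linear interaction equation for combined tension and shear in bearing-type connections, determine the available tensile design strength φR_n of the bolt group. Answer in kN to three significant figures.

754 kN

A_b = π·27²/4 = 572.6 mm²; f_rv = 733 × 1000 / (4 × 572.6) = 320.1 MPa.
F'_nt = 1.3 F_nt − (F_nt / φF_nv) f_rv = 1.3·780 − (780/(0.75·579))·320.1 = 439.1 MPa, capped at F_nt → F'_nt = 439.1 MPa.
R_n = F'_nt · A_b · n = 439.1 × 572.6 × 4 / 1000 = 1006 kN.
Design strength φR_n = 0.75 × 1006 = 754 kN.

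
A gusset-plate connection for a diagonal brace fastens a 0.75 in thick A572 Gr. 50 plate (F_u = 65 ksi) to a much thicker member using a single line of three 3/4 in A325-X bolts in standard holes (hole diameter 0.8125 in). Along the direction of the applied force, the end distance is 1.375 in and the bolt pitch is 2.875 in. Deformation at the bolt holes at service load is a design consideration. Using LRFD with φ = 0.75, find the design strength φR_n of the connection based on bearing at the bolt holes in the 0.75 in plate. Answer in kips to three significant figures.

Per bolt r_n = 1.2 l_c t F_u ≤ 2.4 d t F_u; upper limit = 2.4 × 0.75 × 0.75 × 65 = 87.75 kips.
Edge bolt: l_c = 1.375 − 0.8125/2 = 0.9688 in → 1.2 × 0.9688 × 0.75 × 65 = 56.67 → r_n = 56.67 kips.
Interior bolts: l_c = 2.875 − 0.8125 = 2.062 in → 1.2 × 2.062 × 0.75 × 65 = 120.7 → r_n = 87.75 kips.
R_n = 1 × 56.67 + 2 × 87.75 = 232.2 kips.
Design strength φR_n = 0.75 × 232.2 = 174 kips.

174 kips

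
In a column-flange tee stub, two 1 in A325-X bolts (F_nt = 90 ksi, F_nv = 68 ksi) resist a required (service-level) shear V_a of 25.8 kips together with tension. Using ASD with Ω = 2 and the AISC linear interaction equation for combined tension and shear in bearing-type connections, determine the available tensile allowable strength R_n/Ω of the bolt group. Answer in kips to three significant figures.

A_b = π·1²/4 = 0.7854 in²; f_rv = 25.8 / (2 × 0.7854) = 16.42 ksi.
F'_nt = 1.3 F_nt − (Ω F_nt / F_nv) f_rv = 1.3·90 − (2·90/68)·16.42 = 73.52 ksi, capped at F_nt → F'_nt = 73.52 ksi.
R_n = F'_nt · A_b · n = 73.52 × 0.7854 × 2 = 115.5 kips.
Allowable strength R_n/Ω = 115.5 / 2 = 57.7 kips.

57.7 kips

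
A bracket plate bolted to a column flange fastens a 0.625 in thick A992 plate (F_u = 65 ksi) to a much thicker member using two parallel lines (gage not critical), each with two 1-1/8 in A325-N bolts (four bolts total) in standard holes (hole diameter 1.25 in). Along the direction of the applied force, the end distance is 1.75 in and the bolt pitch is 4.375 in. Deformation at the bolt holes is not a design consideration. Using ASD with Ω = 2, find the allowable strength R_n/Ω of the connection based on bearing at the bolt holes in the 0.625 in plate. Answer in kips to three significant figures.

206 kips

Per bolt r_n = 1.5 l_c t F_u ≤ 3.0 d t F_u; upper limit = 3.0 × 1.125 × 0.625 × 65 = 137.1 kips.
Edge bolt: l_c = 1.75 − 1.25/2 = 1.125 in → 1.5 × 1.125 × 0.625 × 65 = 68.55 → r_n = 68.55 kips.
Interior bolts: l_c = 4.375 − 1.25 = 3.125 in → 1.5 × 3.125 × 0.625 × 65 = 190.4 → r_n = 137.1 kips.
R_n = 2 × 68.55 + 2 × 137.1 = 411.3 kips.
Allowable strength R_n/Ω = 411.3 / 2 = 206 kips.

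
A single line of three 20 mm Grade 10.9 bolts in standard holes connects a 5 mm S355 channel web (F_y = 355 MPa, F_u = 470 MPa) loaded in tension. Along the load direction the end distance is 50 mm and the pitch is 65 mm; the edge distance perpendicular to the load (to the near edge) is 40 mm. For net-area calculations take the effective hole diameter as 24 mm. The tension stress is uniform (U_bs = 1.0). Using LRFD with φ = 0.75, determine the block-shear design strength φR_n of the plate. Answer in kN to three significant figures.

Shear plane L_v = 50 + 2·65 = 180 mm; A_gv = 180 × 5 = 900 mm².
A_nv = (180 − 2.5·24) × 5 = 600 mm².
A_nt = (40 − 0.5·24) × 5 = 140 mm².
0.6 F_u A_nv = 169.2 kN; 0.6 F_y A_gv = 191.7 kN → shear rupture governs the shear term.
R_n = 169.2 + 1.0 × 470 × 140 / 1000 = 235 kN.
Design strength φR_n = 0.75 × 235 = 176 kN.

176 kN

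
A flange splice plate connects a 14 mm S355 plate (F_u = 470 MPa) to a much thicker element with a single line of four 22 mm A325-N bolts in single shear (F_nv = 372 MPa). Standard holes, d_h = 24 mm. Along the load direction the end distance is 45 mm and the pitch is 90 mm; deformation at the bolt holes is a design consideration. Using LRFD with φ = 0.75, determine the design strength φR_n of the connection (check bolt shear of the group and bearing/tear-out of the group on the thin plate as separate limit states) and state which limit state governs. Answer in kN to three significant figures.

Bolt shear: A_b = π·22²/4 = 380.1 mm²; R_n = 372 × 380.1 × 4 × 1 / 1000 = 565.6 kN → 0.75 × 565.6 = 424 kN.
Bearing (1.2 l_c t F_u ≤ 2.4 d t F_u): upper limit = 2.4·22·14·470 / 1000 = 347.4 kN.
  Edge l_c = 45 − 24/2 = 33 → r_n = 260.6 kN; interior l_c = 90 − 24 = 66 → r_n = 347.4 kN.
  R_n,bearing = 1·260.6 + 3·347.4 = 1303 kN → 0.75 × 1303 = 977 kN.
Bolt shear governs: 424 kN.

424 kN (bolt shear governs)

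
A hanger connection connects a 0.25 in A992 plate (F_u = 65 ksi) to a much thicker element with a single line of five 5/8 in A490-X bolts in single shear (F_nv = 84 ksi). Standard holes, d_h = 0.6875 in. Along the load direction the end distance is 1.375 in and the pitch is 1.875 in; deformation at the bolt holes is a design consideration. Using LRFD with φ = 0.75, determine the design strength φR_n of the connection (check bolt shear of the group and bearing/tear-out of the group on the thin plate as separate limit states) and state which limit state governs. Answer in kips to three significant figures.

Bolt shear: A_b = π·0.625²/4 = 0.3068 in²; R_n = 84 × 0.3068 × 5 × 1 = 128.9 kips → 0.75 × 128.9 = 96.6 kips.
Bearing (1.2 l_c t F_u ≤ 2.4 d t F_u): upper limit = 2.4·0.625·0.25·65 = 24.38 kips.
  Edge l_c = 1.375 − 0.6875/2 = 1.031 → r_n = 20.11 kips; interior l_c = 1.875 − 0.6875 = 1.188 → r_n = 23.16 kips.
  R_n,bearing = 1·20.11 + 4·23.16 = 112.7 kips → 0.75 × 112.7 = 84.6 kips.
Bearing governs: 84.6 kips.

84.6 kips (bearing governs)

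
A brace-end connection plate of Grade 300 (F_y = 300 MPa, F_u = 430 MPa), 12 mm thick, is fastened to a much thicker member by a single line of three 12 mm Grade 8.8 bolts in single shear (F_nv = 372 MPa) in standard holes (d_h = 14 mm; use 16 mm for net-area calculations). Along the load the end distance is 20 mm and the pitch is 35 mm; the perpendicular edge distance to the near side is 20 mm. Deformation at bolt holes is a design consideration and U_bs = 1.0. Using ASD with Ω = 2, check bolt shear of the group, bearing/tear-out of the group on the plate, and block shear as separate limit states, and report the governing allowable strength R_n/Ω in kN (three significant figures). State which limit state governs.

Bolt shear: A_b = π·12²/4 = 113.1 mm²; R_n = 372 × 113.1 × 3 × 1 / 1000 = 126.2 kN → 126.2 / 2 = 63.1 kN.
Bearing: edge l_c = 13, r_n = 80.5 kN; interior l_c = 21, r_n = 130 kN; R_n = 80.5 + 2·130 = 340.6 kN → 170 kN.
Block shear: A_gv = 1080, A_nv = 600, A_nt = 144 mm²; R_n = min(0.6F_uA_nv, 0.6F_yA_gv) + U_bs·F_u·A_nt = 216.7 kN → 108 kN.
Bolt shear governs: 63.1 kN.

63.1 kN (bolt shear governs)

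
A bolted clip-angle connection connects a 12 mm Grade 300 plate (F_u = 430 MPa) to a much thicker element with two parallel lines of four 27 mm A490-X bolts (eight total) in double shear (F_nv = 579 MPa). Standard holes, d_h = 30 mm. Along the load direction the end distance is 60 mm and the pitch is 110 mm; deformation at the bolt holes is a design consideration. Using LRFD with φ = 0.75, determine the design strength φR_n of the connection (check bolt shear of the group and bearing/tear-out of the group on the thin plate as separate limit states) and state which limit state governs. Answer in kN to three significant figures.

Bolt shear: A_b = π·27²/4 = 572.6 mm²; R_n = 579 × 572.6 × 8 × 2 / 1000 = 5304 kN → 0.75 × 5304 = 3980 kN.
Bearing (1.2 l_c t F_u ≤ 2.4 d t F_u): upper limit = 2.4·27·12·430 / 1000 = 334.4 kN.
  Edge l_c = 60 − 30/2 = 45 → r_n = 278.6 kN; interior l_c = 110 − 30 = 80 → r_n = 334.4 kN.
  R_n,bearing = 2·278.6 + 6·334.4 = 2563 kN → 0.75 × 2563 = 1920 kN.
Bearing governs: 1920 kN.

1920 kN (bearing governs)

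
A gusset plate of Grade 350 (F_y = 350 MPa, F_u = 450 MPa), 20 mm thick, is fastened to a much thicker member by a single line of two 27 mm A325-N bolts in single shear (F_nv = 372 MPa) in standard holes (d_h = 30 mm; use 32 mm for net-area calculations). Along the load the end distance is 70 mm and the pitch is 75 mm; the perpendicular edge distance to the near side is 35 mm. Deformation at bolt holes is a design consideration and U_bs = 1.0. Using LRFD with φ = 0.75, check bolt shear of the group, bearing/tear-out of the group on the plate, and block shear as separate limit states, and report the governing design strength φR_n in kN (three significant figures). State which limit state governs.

319 kN (bolt shear governs)

Bolt shear: A_b = π·27²/4 = 572.6 mm²; R_n = 372 × 572.6 × 2 × 1 / 1000 = 426 kN → 0.75 × 426 = 319 kN.
Bearing: edge l_c = 55, r_n = 583.2 kN; interior l_c = 45, r_n = 486 kN; R_n = 583.2 + 1·486 = 1069 kN → 802 kN.
Block shear: A_gv = 2900, A_nv = 1940, A_nt = 380 mm²; R_n = min(0.6F_uA_nv, 0.6F_yA_gv) + U_bs·F_u·A_nt = 694.8 kN → 521 kN.
Bolt shear governs: 319 kN.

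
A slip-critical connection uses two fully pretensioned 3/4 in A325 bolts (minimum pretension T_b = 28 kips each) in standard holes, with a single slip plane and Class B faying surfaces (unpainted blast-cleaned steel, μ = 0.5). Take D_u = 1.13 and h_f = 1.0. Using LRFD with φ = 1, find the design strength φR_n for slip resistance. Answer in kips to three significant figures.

R_n = μ · D_u · h_f · T_b · n_s · n_b = 0.5 × 1.13 × 1.0 × 28 × 1 × 2 = 31.64 kips.
Design strength φR_n = 1 × 31.64 = 31.6 kips.

31.6 kips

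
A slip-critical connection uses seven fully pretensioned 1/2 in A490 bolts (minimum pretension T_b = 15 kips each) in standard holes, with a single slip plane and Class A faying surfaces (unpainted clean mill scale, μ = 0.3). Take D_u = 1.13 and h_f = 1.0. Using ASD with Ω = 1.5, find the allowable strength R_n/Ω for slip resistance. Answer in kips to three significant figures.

R_n = μ · D_u · h_f · T_b · n_s · n_b = 0.3 × 1.13 × 1.0 × 15 × 1 × 7 = 35.59 kips.
Allowable strength R_n/Ω = 35.59 / 1.5 = 23.7 kips.

23.7 kips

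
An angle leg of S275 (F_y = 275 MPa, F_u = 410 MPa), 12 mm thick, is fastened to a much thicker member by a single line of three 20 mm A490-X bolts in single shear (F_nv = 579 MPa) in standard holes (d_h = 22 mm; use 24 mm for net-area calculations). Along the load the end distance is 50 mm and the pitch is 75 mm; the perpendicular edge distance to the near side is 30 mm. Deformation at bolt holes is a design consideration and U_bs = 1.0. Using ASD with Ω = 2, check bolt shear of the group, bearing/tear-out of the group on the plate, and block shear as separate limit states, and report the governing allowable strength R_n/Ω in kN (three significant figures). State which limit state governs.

242 kN (block shear governs)

Bolt shear: A_b = π·20²/4 = 314.2 mm²; R_n = 579 × 314.2 × 3 × 1 / 1000 = 545.7 kN → 545.7 / 2 = 273 kN.
Bearing: edge l_c = 39, r_n = 230.3 kN; interior l_c = 53, r_n = 236.2 kN; R_n = 230.3 + 2·236.2 = 702.6 kN → 351 kN.
Block shear: A_gv = 2400, A_nv = 1680, A_nt = 216 mm²; R_n = min(0.6F_uA_nv, 0.6F_yA_gv) + U_bs·F_u·A_nt = 484.6 kN → 242 kN.
Block shear governs: 242 kN.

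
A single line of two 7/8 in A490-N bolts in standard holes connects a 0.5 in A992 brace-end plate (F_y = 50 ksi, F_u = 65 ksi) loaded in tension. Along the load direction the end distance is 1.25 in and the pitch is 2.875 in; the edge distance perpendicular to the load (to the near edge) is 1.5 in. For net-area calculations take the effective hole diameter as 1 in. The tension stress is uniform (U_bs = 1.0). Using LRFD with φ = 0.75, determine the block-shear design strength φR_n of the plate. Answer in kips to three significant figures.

62.8 kips

Shear plane L_v = 1.25 + 1·2.875 = 4.125 in; A_gv = 4.125 × 0.5 = 2.062 in².
A_nv = (4.125 − 1.5·1) × 0.5 = 1.312 in².
A_nt = (1.5 − 0.5·1) × 0.5 = 0.5 in².
0.6 F_u A_nv = 51.19 kips; 0.6 F_y A_gv = 61.88 kips → shear rupture governs the shear term.
R_n = 51.19 + 1.0 × 65 × 0.5 = 83.69 kips.
Design strength φR_n = 0.75 × 83.69 = 62.8 kips.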